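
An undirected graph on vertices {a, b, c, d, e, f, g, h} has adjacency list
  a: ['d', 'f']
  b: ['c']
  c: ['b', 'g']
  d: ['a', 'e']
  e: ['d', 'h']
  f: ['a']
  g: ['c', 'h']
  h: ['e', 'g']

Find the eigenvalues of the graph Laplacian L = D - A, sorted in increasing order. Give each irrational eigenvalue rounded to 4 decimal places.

With the vertex order [a, b, c, d, e, f, g, h], the degrees are [2, 1, 2, 2, 2, 1, 2, 2], giving D = diag(2, 1, 2, 2, 2, 1, 2, 2) and L = D - A. Since every row of L sums to 0, the all-ones vector is in the kernel and 0 is an eigenvalue. The single zero eigenvalue shows the graph is connected. The eigenvalues sum to 14, which equals trace(L) = 2|E|.

[0, 0.1522, 0.5858, 1.2346, 2, 2.7654, 3.4142, 3.8478]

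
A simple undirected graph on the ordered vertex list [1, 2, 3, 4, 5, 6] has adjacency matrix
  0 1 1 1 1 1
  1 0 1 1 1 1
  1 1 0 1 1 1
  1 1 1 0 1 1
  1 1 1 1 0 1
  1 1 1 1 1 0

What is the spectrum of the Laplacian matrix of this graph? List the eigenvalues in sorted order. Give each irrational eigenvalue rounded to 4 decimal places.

Each diagonal entry of L is the vertex degree and each off-diagonal entry is -1 where an edge is present, 0 otherwise; in the order [1, 2, 3, 4, 5, 6] the diagonal is [5, 5, 5, 5, 5, 5]. L is symmetric positive semidefinite, so every eigenvalue is real and nonnegative. The single zero eigenvalue shows the graph is connected. The largest eigenvalue, 6, is at most the vertex count 6.

[0, 6, 6, 6, 6, 6]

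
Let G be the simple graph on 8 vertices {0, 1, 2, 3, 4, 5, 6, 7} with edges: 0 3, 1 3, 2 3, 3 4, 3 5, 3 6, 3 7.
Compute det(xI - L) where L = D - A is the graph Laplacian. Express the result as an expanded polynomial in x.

x^8 - 14x^7 + 63x^6 - 140x^5 + 175x^4 - 126x^3 + 49x^2 - 8x

With the vertex order [0, 1, 2, 3, 4, 5, 6, 7], the degrees are [1, 1, 1, 7, 1, 1, 1, 1], giving D = diag(1, 1, 1, 7, 1, 1, 1, 1) and L = D - A. L has integer entries, so p(x) = det(xI - L) has integer coefficients. Expanding the determinant yields x^8 - 14x^7 + 63x^6 - 140x^5 + 175x^4 - 126x^3 + 49x^2 - 8x. The coefficient of x^7 equals -trace(L) = -14, matching the sum of degrees.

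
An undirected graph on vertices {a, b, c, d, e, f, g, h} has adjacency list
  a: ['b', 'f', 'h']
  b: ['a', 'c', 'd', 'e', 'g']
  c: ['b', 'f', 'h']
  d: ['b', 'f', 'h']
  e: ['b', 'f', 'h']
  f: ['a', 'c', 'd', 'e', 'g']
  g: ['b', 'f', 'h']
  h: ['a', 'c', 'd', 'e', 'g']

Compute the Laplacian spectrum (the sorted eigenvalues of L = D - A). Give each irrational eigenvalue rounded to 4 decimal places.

With the vertex order [a, b, c, d, e, f, g, h], the degrees are [3, 5, 3, 3, 3, 5, 3, 5], giving D = diag(3, 5, 3, 3, 3, 5, 3, 5) and L = D - A. The multiplicity of 0 as a Laplacian eigenvalue equals the number of connected components. There is one zero in the spectrum, matching the 1 component.

[0, 3, 3, 3, 3, 5, 5, 8]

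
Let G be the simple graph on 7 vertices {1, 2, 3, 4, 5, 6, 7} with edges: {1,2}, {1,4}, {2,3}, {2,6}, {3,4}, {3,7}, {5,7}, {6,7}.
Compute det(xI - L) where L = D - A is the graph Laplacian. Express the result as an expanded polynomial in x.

x^7 - 16x^6 + 100x^5 - 310x^4 + 496x^3 - 380x^2 + 105x

Each diagonal entry of L is the vertex degree and each off-diagonal entry is -1 where an edge is present, 0 otherwise; in the order [1, 2, 3, 4, 5, 6, 7] the diagonal is [2, 3, 3, 2, 1, 2, 3]. L has integer entries, so p(x) = det(xI - L) has integer coefficients. Expanding the determinant yields x^7 - 16x^6 + 100x^5 - 310x^4 + 496x^3 - 380x^2 + 105x. The constant term is 0 because L is singular (the all-ones vector lies in its kernel).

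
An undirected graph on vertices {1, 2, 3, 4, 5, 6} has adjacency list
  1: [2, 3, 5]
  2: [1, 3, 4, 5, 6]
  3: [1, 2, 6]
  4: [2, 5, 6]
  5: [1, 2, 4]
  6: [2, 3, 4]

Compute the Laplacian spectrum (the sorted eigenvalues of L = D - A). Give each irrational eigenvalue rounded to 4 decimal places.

Each diagonal entry of L is the vertex degree and each off-diagonal entry is -1 where an edge is present, 0 otherwise; in the order [1, 2, 3, 4, 5, 6] the diagonal is [3, 5, 3, 3, 3, 3]. L is symmetric positive semidefinite, so every eigenvalue is real and nonnegative. The single zero eigenvalue shows the graph is connected. There is one zero in the spectrum, matching the 1 component.

[0, 2.3820, 2.3820, 4.6180, 4.6180, 6]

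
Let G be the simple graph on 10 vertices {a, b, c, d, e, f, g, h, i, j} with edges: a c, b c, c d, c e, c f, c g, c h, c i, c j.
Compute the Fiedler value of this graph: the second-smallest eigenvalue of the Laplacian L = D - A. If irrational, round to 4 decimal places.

1

Reading degrees in the order [a, b, c, d, e, f, g, h, i, j] gives [1, 1, 9, 1, 1, 1, 1, 1, 1, 1]; set D = diag(1, 1, 9, 1, 1, 1, 1, 1, 1, 1) and form L = D - A. The smallest Laplacian eigenvalue is always 0. The next one, lambda_2 = 1, measures how hard the graph is to disconnect: larger values mean better connectivity. There is one zero in the spectrum, matching the 1 component. The largest eigenvalue, 10, is at most the vertex count 10.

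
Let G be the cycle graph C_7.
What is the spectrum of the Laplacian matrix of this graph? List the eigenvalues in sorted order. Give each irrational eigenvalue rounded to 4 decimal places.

The graph has 7 vertices and degree multiset [2, 2, 2, 2, 2, 2, 2]; D is the diagonal matrix of degrees and L = D - A. The multiplicity of 0 as a Laplacian eigenvalue equals the number of connected components. By the matrix-tree theorem the graph has (1/7) * product of the nonzero eigenvalues = 7 spanning trees. The eigenvalues sum to 14, which equals trace(L) = 2|E|.

[0, 0.7530, 0.7530, 2.4450, 2.4450, 3.8019, 3.8019]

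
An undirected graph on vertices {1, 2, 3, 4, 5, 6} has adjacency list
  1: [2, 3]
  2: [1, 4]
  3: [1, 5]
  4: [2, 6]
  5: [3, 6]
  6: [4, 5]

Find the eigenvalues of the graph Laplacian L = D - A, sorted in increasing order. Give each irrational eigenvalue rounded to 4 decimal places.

[0, 1, 1, 3, 3, 4]

Reading degrees in the order [1, 2, 3, 4, 5, 6] gives [2, 2, 2, 2, 2, 2]; set D = diag(2, 2, 2, 2, 2, 2) and form L = D - A. Since every row of L sums to 0, the all-ones vector is in the kernel and 0 is an eigenvalue. There is one zero in the spectrum, matching the 1 component.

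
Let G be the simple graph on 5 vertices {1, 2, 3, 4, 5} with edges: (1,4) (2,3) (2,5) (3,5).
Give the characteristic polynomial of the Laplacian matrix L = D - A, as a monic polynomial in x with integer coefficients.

Reading degrees in the order [1, 2, 3, 4, 5] gives [1, 2, 2, 1, 2]; set D = diag(1, 2, 2, 1, 2) and form L = D - A. L has integer entries, so p(x) = det(xI - L) has integer coefficients. Expanding the determinant yields x^5 - 8x^4 + 21x^3 - 18x^2. Since p(0) = det(-L) = 0, x divides p(x). There are 2 zeros in the spectrum, matching the 2 components.

x^5 - 8x^4 + 21x^3 - 18x^2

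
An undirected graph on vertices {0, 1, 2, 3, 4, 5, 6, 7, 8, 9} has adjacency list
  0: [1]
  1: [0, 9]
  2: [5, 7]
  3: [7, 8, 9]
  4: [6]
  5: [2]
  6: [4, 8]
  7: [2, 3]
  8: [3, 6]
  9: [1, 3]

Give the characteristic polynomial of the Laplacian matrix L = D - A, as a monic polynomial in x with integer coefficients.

Reading degrees in the order [0, 1, 2, 3, 4, 5, 6, 7, 8, 9] gives [1, 2, 2, 3, 1, 1, 2, 2, 2, 2]; set D = diag(1, 2, 2, 3, 1, 1, 2, 2, 2, 2) and form L = D - A. Computing det(xI - L) by cofactor expansion (or equivalently via sum-over-permutations) gives x^10 - 18x^9 + 135x^8 - 548x^7 + 1308x^6 - 1866x^5 + 1545x^4 - 684x^3 + 138x^2 - 10x. The coefficient of x^9 equals -trace(L) = -18, matching the sum of degrees.

x^10 - 18x^9 + 135x^8 - 548x^7 + 1308x^6 - 1866x^5 + 1545x^4 - 684x^3 + 138x^2 - 10x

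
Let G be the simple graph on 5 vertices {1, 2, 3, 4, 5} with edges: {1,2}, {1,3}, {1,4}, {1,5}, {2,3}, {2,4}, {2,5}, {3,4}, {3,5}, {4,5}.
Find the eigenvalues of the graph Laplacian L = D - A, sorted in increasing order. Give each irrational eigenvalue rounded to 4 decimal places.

[0, 5, 5, 5, 5]

Each diagonal entry of L is the vertex degree and each off-diagonal entry is -1 where an edge is present, 0 otherwise; in the order [1, 2, 3, 4, 5] the diagonal is [4, 4, 4, 4, 4]. Diagonalising L (or applying a numerical eigensolver to the 5x5 matrix) gives the spectrum above. The single zero eigenvalue shows the graph is connected. The eigenvalues sum to 20, which equals trace(L) = 2|E|.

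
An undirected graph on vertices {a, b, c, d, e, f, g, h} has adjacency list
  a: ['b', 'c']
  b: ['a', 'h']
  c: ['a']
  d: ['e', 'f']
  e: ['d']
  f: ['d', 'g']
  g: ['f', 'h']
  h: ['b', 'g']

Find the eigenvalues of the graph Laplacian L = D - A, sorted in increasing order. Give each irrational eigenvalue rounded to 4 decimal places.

Reading degrees in the order [a, b, c, d, e, f, g, h] gives [2, 2, 1, 2, 1, 2, 2, 2]; set D = diag(2, 2, 1, 2, 1, 2, 2, 2) and form L = D - A. Diagonalising L (or applying a numerical eigensolver to the 8x8 matrix) gives the spectrum above. The single zero eigenvalue shows the graph is connected. The eigenvalues sum to 14, which equals trace(L) = 2|E|.

[0, 0.1522, 0.5858, 1.2346, 2, 2.7654, 3.4142, 3.8478]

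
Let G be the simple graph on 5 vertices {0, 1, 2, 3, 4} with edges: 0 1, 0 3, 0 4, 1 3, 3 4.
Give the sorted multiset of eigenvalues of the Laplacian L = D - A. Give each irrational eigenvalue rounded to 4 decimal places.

Each diagonal entry of L is the vertex degree and each off-diagonal entry is -1 where an edge is present, 0 otherwise; in the order [0, 1, 2, 3, 4] the diagonal is [3, 2, 0, 3, 2]. Since every row of L sums to 0, the all-ones vector is in the kernel and 0 is an eigenvalue. The 2 zero eigenvalues correspond to the 2 connected components. There are 2 zeros in the spectrum, matching the 2 components. The largest eigenvalue, 4, is at most the vertex count 5.

[0, 0, 2, 4, 4]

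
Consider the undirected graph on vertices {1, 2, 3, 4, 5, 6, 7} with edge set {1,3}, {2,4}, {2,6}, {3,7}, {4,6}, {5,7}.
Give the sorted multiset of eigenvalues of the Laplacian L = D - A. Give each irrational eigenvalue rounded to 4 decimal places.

[0, 0, 0.5858, 2, 3, 3, 3.4142]

Reading degrees in the order [1, 2, 3, 4, 5, 6, 7] gives [1, 2, 2, 2, 1, 2, 2]; set D = diag(1, 2, 2, 2, 1, 2, 2) and form L = D - A. Since every row of L sums to 0, the all-ones vector is in the kernel and 0 is an eigenvalue. The 2 zero eigenvalues correspond to the 2 connected components.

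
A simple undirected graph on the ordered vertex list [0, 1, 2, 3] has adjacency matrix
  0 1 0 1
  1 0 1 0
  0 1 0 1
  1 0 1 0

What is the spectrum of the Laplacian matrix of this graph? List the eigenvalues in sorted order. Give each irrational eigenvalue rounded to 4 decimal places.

[0, 2, 2, 4]

With the vertex order [0, 1, 2, 3], the degrees are [2, 2, 2, 2], giving D = diag(2, 2, 2, 2) and L = D - A. Since every row of L sums to 0, the all-ones vector is in the kernel and 0 is an eigenvalue. The single zero eigenvalue shows the graph is connected. The largest eigenvalue, 4, is at most the vertex count 4.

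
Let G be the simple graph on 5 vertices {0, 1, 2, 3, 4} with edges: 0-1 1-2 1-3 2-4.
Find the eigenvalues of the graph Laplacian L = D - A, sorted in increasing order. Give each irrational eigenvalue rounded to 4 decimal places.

[0, 0.5188, 1, 2.3111, 4.1701]

With the vertex order [0, 1, 2, 3, 4], the degrees are [1, 3, 2, 1, 1], giving D = diag(1, 3, 2, 1, 1) and L = D - A. The multiplicity of 0 as a Laplacian eigenvalue equals the number of connected components. There is one zero in the spectrum, matching the 1 component. The largest eigenvalue, 4.1701, is at most the vertex count 5.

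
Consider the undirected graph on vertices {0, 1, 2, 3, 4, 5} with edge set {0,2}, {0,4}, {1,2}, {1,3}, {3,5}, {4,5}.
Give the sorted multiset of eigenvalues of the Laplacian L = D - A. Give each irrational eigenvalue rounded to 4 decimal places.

[0, 1, 1, 3, 3, 4]

With the vertex order [0, 1, 2, 3, 4, 5], the degrees are [2, 2, 2, 2, 2, 2], giving D = diag(2, 2, 2, 2, 2, 2) and L = D - A. The multiplicity of 0 as a Laplacian eigenvalue equals the number of connected components. The single zero eigenvalue shows the graph is connected. There is one zero in the spectrum, matching the 1 component.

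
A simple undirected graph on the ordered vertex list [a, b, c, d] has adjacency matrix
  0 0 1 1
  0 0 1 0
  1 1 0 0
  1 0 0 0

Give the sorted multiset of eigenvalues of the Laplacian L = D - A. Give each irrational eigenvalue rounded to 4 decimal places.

Each diagonal entry of L is the vertex degree and each off-diagonal entry is -1 where an edge is present, 0 otherwise; in the order [a, b, c, d] the diagonal is [2, 1, 2, 1]. Since every row of L sums to 0, the all-ones vector is in the kernel and 0 is an eigenvalue. There is one zero in the spectrum, matching the 1 component.

[0, 0.5858, 2, 3.4142]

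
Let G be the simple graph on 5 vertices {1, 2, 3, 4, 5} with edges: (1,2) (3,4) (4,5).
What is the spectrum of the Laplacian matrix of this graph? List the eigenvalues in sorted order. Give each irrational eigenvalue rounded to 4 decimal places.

[0, 0, 1, 2, 3]

Reading degrees in the order [1, 2, 3, 4, 5] gives [1, 1, 1, 2, 1]; set D = diag(1, 1, 1, 2, 1) and form L = D - A. L is symmetric positive semidefinite, so every eigenvalue is real and nonnegative. The 2 zero eigenvalues correspond to the 2 connected components. The largest eigenvalue, 3, is at most the vertex count 5.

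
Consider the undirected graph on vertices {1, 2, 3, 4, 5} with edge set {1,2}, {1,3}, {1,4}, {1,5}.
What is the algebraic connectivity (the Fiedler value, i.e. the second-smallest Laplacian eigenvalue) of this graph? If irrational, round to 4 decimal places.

Each diagonal entry of L is the vertex degree and each off-diagonal entry is -1 where an edge is present, 0 otherwise; in the order [1, 2, 3, 4, 5] the diagonal is [4, 1, 1, 1, 1]. The smallest Laplacian eigenvalue is always 0. The next one, lambda_2 = 1, measures how hard the graph is to disconnect: larger values mean better connectivity. There is one zero in the spectrum, matching the 1 component. The largest eigenvalue, 5, is at most the vertex count 5.

1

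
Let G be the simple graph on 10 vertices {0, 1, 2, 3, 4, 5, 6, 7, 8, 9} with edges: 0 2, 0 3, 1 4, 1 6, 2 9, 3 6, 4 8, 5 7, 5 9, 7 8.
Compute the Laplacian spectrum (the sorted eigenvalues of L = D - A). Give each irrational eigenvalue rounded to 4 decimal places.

[0, 0.3820, 0.3820, 1.3820, 1.3820, 2.6180, 2.6180, 3.6180, 3.6180, 4]

Reading degrees in the order [0, 1, 2, 3, 4, 5, 6, 7, 8, 9] gives [2, 2, 2, 2, 2, 2, 2, 2, 2, 2]; set D = diag(2, 2, 2, 2, 2, 2, 2, 2, 2, 2) and form L = D - A. The multiplicity of 0 as a Laplacian eigenvalue equals the number of connected components. The single zero eigenvalue shows the graph is connected. The largest eigenvalue, 4, is at most the vertex count 10. The eigenvalues sum to 20, which equals trace(L) = 2|E|.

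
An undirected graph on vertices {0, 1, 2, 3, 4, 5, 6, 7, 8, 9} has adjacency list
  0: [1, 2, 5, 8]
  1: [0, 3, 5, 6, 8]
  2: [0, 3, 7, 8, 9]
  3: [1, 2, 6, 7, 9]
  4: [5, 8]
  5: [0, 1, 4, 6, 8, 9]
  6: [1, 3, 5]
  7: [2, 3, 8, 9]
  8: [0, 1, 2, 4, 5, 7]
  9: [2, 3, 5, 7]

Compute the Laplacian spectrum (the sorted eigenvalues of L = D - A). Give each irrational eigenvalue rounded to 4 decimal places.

[0, 1.7037, 2.3405, 3.0991, 4.5872, 5.3925, 5.4265, 6.3360, 7.3602, 7.7543]

With the vertex order [0, 1, 2, 3, 4, 5, 6, 7, 8, 9], the degrees are [4, 5, 5, 5, 2, 6, 3, 4, 6, 4], giving D = diag(4, 5, 5, 5, 2, 6, 3, 4, 6, 4) and L = D - A. Diagonalising L (or applying a numerical eigensolver to the 10x10 matrix) gives the spectrum above.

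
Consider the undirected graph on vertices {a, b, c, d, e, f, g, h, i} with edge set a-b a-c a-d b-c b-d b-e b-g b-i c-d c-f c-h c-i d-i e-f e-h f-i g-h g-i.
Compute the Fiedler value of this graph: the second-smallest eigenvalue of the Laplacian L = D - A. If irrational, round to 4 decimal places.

With the vertex order [a, b, c, d, e, f, g, h, i], the degrees are [3, 6, 6, 4, 3, 3, 3, 3, 5], giving D = diag(3, 6, 6, 4, 3, 3, 3, 3, 5) and L = D - A. Computing the eigenvalues of L and sorting gives [0, 1.8226, 2.3542, 3, 4, 4.3216, 6, 6.8558, 7.6458]. The Fiedler value lambda_2 = 1.8226 is strictly positive, so the graph is connected. There is one zero in the spectrum, matching the 1 component.

1.8226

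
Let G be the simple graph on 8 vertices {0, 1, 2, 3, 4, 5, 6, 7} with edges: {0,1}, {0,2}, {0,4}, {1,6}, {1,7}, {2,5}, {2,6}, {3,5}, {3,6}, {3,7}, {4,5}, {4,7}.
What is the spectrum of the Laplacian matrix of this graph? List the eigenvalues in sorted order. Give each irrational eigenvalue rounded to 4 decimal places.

[0, 2, 2, 2, 4, 4, 4, 6]

Each diagonal entry of L is the vertex degree and each off-diagonal entry is -1 where an edge is present, 0 otherwise; in the order [0, 1, 2, 3, 4, 5, 6, 7] the diagonal is [3, 3, 3, 3, 3, 3, 3, 3]. Since every row of L sums to 0, the all-ones vector is in the kernel and 0 is an eigenvalue. The single zero eigenvalue shows the graph is connected.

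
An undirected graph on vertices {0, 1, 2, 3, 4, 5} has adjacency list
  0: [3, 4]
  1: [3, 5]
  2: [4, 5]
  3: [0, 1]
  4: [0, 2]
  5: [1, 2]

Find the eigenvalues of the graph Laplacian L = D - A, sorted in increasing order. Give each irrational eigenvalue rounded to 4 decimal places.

[0, 1, 1, 3, 3, 4]

With the vertex order [0, 1, 2, 3, 4, 5], the degrees are [2, 2, 2, 2, 2, 2], giving D = diag(2, 2, 2, 2, 2, 2) and L = D - A. L is symmetric positive semidefinite, so every eigenvalue is real and nonnegative. The single zero eigenvalue shows the graph is connected.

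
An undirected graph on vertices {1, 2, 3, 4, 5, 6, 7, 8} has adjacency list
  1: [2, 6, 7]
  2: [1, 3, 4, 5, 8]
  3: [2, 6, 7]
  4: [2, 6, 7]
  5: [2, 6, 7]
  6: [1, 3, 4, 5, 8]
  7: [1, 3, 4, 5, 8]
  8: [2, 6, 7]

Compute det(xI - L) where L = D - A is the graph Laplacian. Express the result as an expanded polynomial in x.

x^8 - 30x^7 + 375x^6 - 2540x^5 + 10095x^4 - 23598x^3 + 30105x^2 - 16200x

Each diagonal entry of L is the vertex degree and each off-diagonal entry is -1 where an edge is present, 0 otherwise; in the order [1, 2, 3, 4, 5, 6, 7, 8] the diagonal is [3, 5, 3, 3, 3, 5, 5, 3]. L has integer entries, so p(x) = det(xI - L) has integer coefficients. Expanding the determinant yields x^8 - 30x^7 + 375x^6 - 2540x^5 + 10095x^4 - 23598x^3 + 30105x^2 - 16200x. The coefficient of x^7 equals -trace(L) = -30, matching the sum of degrees. There is one zero in the spectrum, matching the 1 component. By the matrix-tree theorem the graph has (1/8) * product of the nonzero eigenvalues = 2025 spanning trees.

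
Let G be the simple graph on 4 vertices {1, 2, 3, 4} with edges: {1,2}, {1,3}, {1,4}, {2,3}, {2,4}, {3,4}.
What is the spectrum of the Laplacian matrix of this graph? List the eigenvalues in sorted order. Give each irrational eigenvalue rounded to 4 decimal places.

[0, 4, 4, 4]

Each diagonal entry of L is the vertex degree and each off-diagonal entry is -1 where an edge is present, 0 otherwise; in the order [1, 2, 3, 4] the diagonal is [3, 3, 3, 3]. Diagonalising L (or applying a numerical eigensolver to the 4x4 matrix) gives the spectrum above. There is one zero in the spectrum, matching the 1 component.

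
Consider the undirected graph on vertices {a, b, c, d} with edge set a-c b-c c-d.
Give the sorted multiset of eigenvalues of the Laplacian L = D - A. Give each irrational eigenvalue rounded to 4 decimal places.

Reading degrees in the order [a, b, c, d] gives [1, 1, 3, 1]; set D = diag(1, 1, 3, 1) and form L = D - A. The multiplicity of 0 as a Laplacian eigenvalue equals the number of connected components. There is one zero in the spectrum, matching the 1 component.

[0, 1, 1, 4]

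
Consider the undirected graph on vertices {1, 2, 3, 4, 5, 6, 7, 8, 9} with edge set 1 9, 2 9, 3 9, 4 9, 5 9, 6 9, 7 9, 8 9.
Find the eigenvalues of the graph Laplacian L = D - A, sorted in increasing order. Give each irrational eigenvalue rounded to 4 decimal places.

[0, 1, 1, 1, 1, 1, 1, 1, 9]

Reading degrees in the order [1, 2, 3, 4, 5, 6, 7, 8, 9] gives [1, 1, 1, 1, 1, 1, 1, 1, 8]; set D = diag(1, 1, 1, 1, 1, 1, 1, 1, 8) and form L = D - A. L is symmetric positive semidefinite, so every eigenvalue is real and nonnegative. The single zero eigenvalue shows the graph is connected. By the matrix-tree theorem the graph has (1/9) * product of the nonzero eigenvalues = 1 spanning tree.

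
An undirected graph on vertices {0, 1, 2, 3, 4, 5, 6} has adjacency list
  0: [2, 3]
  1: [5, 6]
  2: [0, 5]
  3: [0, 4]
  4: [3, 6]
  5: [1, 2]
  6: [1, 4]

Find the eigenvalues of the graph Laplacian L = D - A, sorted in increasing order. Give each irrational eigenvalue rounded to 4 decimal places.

[0, 0.7530, 0.7530, 2.4450, 2.4450, 3.8019, 3.8019]

Reading degrees in the order [0, 1, 2, 3, 4, 5, 6] gives [2, 2, 2, 2, 2, 2, 2]; set D = diag(2, 2, 2, 2, 2, 2, 2) and form L = D - A. L is symmetric positive semidefinite, so every eigenvalue is real and nonnegative. The single zero eigenvalue shows the graph is connected. The eigenvalues sum to 14, which equals trace(L) = 2|E|.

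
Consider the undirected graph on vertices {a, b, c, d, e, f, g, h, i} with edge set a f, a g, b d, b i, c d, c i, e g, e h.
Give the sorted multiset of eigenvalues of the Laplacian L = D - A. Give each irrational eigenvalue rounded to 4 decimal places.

With the vertex order [a, b, c, d, e, f, g, h, i], the degrees are [2, 2, 2, 2, 2, 1, 2, 1, 2], giving D = diag(2, 2, 2, 2, 2, 1, 2, 1, 2) and L = D - A. Diagonalising L (or applying a numerical eigensolver to the 9x9 matrix) gives the spectrum above. The 2 zero eigenvalues correspond to the 2 connected components. There are 2 zeros in the spectrum, matching the 2 components.

[0, 0, 0.3820, 1.3820, 2, 2, 2.6180, 3.6180, 4]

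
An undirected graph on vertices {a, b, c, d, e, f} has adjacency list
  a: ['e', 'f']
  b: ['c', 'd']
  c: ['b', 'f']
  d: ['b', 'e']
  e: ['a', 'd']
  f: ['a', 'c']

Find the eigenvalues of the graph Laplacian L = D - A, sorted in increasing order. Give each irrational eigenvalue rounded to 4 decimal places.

[0, 1, 1, 3, 3, 4]

With the vertex order [a, b, c, d, e, f], the degrees are [2, 2, 2, 2, 2, 2], giving D = diag(2, 2, 2, 2, 2, 2) and L = D - A. Diagonalising L (or applying a numerical eigensolver to the 6x6 matrix) gives the spectrum above. The largest eigenvalue, 4, is at most the vertex count 6. There is one zero in the spectrum, matching the 1 component.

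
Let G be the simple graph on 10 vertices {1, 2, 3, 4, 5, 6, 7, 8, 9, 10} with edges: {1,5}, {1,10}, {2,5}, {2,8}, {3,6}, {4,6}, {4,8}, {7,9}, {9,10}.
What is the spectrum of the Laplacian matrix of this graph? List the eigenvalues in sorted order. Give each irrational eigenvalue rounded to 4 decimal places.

[0, 0.0979, 0.3820, 0.8244, 1.3820, 2, 2.6180, 3.1756, 3.6180, 3.9021]

Reading degrees in the order [1, 2, 3, 4, 5, 6, 7, 8, 9, 10] gives [2, 2, 1, 2, 2, 2, 1, 2, 2, 2]; set D = diag(2, 2, 1, 2, 2, 2, 1, 2, 2, 2) and form L = D - A. Diagonalising L (or applying a numerical eigensolver to the 10x10 matrix) gives the spectrum above. The largest eigenvalue, 3.9021, is at most the vertex count 10.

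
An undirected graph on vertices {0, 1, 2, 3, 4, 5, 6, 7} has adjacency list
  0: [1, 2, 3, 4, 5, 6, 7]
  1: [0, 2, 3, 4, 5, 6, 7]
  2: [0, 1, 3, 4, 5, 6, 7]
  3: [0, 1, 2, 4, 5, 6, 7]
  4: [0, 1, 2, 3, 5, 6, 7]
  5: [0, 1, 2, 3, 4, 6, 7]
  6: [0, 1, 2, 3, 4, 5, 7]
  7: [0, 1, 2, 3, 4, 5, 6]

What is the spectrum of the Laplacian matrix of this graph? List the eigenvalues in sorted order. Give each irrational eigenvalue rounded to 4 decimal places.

Each diagonal entry of L is the vertex degree and each off-diagonal entry is -1 where an edge is present, 0 otherwise; in the order [0, 1, 2, 3, 4, 5, 6, 7] the diagonal is [7, 7, 7, 7, 7, 7, 7, 7]. Diagonalising L (or applying a numerical eigensolver to the 8x8 matrix) gives the spectrum above. The single zero eigenvalue shows the graph is connected.

[0, 8, 8, 8, 8, 8, 8, 8]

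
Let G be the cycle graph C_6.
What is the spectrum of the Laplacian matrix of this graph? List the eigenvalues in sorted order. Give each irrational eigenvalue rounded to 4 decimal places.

The graph has 6 vertices and degree multiset [2, 2, 2, 2, 2, 2]; D is the diagonal matrix of degrees and L = D - A. L is symmetric positive semidefinite, so every eigenvalue is real and nonnegative. The single zero eigenvalue shows the graph is connected. By the matrix-tree theorem the graph has (1/6) * product of the nonzero eigenvalues = 6 spanning trees.

[0, 1, 1, 3, 3, 4]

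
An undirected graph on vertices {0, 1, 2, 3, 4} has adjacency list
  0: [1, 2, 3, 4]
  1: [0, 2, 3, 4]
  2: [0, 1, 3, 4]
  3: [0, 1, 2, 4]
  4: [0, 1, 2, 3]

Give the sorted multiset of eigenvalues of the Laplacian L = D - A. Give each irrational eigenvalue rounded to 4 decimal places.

[0, 5, 5, 5, 5]

Reading degrees in the order [0, 1, 2, 3, 4] gives [4, 4, 4, 4, 4]; set D = diag(4, 4, 4, 4, 4) and form L = D - A. Since every row of L sums to 0, the all-ones vector is in the kernel and 0 is an eigenvalue. There is one zero in the spectrum, matching the 1 component.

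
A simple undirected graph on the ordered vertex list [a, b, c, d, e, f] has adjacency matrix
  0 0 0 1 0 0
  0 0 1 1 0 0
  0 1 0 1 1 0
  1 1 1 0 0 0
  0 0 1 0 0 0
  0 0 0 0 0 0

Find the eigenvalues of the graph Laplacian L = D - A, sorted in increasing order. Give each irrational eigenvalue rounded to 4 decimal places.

[0, 0, 0.6972, 1.3820, 3.6180, 4.3028]

Reading degrees in the order [a, b, c, d, e, f] gives [1, 2, 3, 3, 1, 0]; set D = diag(1, 2, 3, 3, 1, 0) and form L = D - A. L is symmetric positive semidefinite, so every eigenvalue is real and nonnegative. The 2 zero eigenvalues correspond to the 2 connected components. The eigenvalues sum to 10, which equals trace(L) = 2|E|.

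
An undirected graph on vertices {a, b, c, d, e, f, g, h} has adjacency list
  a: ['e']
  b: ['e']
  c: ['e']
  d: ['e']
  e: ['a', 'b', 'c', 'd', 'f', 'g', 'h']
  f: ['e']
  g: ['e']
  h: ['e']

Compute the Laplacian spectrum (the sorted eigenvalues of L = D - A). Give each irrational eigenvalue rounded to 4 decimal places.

[0, 1, 1, 1, 1, 1, 1, 8]

Each diagonal entry of L is the vertex degree and each off-diagonal entry is -1 where an edge is present, 0 otherwise; in the order [a, b, c, d, e, f, g, h] the diagonal is [1, 1, 1, 1, 7, 1, 1, 1]. The multiplicity of 0 as a Laplacian eigenvalue equals the number of connected components. The single zero eigenvalue shows the graph is connected.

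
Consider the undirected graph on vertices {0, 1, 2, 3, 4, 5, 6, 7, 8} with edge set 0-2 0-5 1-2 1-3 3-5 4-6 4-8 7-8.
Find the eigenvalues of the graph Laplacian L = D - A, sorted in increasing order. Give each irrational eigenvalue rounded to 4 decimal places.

Reading degrees in the order [0, 1, 2, 3, 4, 5, 6, 7, 8] gives [2, 2, 2, 2, 2, 2, 1, 1, 2]; set D = diag(2, 2, 2, 2, 2, 2, 1, 1, 2) and form L = D - A. Since every row of L sums to 0, the all-ones vector is in the kernel and 0 is an eigenvalue. The 2 zero eigenvalues correspond to the 2 connected components. There are 2 zeros in the spectrum, matching the 2 components.

[0, 0, 0.5858, 1.3820, 1.3820, 2, 3.4142, 3.6180, 3.6180]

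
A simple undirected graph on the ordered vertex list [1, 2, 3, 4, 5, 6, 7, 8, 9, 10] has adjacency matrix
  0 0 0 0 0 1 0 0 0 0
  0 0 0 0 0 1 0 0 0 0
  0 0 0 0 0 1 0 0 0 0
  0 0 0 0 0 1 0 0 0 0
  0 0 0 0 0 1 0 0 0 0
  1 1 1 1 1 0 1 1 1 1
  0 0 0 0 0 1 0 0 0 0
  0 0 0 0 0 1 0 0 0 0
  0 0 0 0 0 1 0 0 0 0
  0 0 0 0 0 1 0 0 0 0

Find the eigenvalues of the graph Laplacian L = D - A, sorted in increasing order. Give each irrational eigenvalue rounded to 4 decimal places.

Reading degrees in the order [1, 2, 3, 4, 5, 6, 7, 8, 9, 10] gives [1, 1, 1, 1, 1, 9, 1, 1, 1, 1]; set D = diag(1, 1, 1, 1, 1, 9, 1, 1, 1, 1) and form L = D - A. The multiplicity of 0 as a Laplacian eigenvalue equals the number of connected components. There is one zero in the spectrum, matching the 1 component. The largest eigenvalue, 10, is at most the vertex count 10.

[0, 1, 1, 1, 1, 1, 1, 1, 1, 10]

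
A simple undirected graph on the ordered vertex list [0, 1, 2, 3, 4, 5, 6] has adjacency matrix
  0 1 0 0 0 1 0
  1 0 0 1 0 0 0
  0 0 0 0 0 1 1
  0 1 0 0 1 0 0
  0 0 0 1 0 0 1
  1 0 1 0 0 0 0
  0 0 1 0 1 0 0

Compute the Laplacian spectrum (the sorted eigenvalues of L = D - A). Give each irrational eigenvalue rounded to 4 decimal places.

Each diagonal entry of L is the vertex degree and each off-diagonal entry is -1 where an edge is present, 0 otherwise; in the order [0, 1, 2, 3, 4, 5, 6] the diagonal is [2, 2, 2, 2, 2, 2, 2]. Since every row of L sums to 0, the all-ones vector is in the kernel and 0 is an eigenvalue. The single zero eigenvalue shows the graph is connected. The eigenvalues sum to 14, which equals trace(L) = 2|E|. By the matrix-tree theorem the graph has (1/7) * product of the nonzero eigenvalues = 7 spanning trees.

[0, 0.7530, 0.7530, 2.4450, 2.4450, 3.8019, 3.8019]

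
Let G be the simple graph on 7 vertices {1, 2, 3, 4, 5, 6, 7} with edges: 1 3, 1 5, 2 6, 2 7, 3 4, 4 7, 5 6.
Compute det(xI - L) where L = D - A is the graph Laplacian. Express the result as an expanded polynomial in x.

Reading degrees in the order [1, 2, 3, 4, 5, 6, 7] gives [2, 2, 2, 2, 2, 2, 2]; set D = diag(2, 2, 2, 2, 2, 2, 2) and form L = D - A. L has integer entries, so p(x) = det(xI - L) has integer coefficients. Expanding the determinant yields x^7 - 14x^6 + 77x^5 - 210x^4 + 294x^3 - 196x^2 + 49x. The coefficient of x^6 equals -trace(L) = -14, matching the sum of degrees. There is one zero in the spectrum, matching the 1 component.

x^7 - 14x^6 + 77x^5 - 210x^4 + 294x^3 - 196x^2 + 49x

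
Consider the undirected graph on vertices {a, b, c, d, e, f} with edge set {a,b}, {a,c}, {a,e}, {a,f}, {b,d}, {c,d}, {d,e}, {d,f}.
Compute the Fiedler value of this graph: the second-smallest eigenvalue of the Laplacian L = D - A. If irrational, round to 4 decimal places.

Reading degrees in the order [a, b, c, d, e, f] gives [4, 2, 2, 4, 2, 2]; set D = diag(4, 2, 2, 4, 2, 2) and form L = D - A. The sorted Laplacian eigenvalues are [0, 2, 2, 2, 4, 6]; the algebraic connectivity is the second entry, 2.

2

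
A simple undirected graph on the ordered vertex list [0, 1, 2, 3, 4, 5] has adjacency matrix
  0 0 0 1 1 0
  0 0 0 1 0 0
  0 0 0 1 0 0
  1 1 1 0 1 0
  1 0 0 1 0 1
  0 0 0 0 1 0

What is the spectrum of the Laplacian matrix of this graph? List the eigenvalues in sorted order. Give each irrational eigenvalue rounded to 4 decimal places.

[0, 0.6314, 1, 1.4738, 3.7877, 5.1071]

With the vertex order [0, 1, 2, 3, 4, 5], the degrees are [2, 1, 1, 4, 3, 1], giving D = diag(2, 1, 1, 4, 3, 1) and L = D - A. The multiplicity of 0 as a Laplacian eigenvalue equals the number of connected components. The single zero eigenvalue shows the graph is connected.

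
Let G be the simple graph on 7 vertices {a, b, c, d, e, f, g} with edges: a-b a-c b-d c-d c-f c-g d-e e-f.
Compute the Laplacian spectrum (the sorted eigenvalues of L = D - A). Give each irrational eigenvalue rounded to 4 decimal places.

[0, 0.8458, 1, 2.1698, 3, 3.4394, 5.5450]

With the vertex order [a, b, c, d, e, f, g], the degrees are [2, 2, 4, 3, 2, 2, 1], giving D = diag(2, 2, 4, 3, 2, 2, 1) and L = D - A. The multiplicity of 0 as a Laplacian eigenvalue equals the number of connected components. By the matrix-tree theorem the graph has (1/7) * product of the nonzero eigenvalues = 15 spanning trees. There is one zero in the spectrum, matching the 1 component.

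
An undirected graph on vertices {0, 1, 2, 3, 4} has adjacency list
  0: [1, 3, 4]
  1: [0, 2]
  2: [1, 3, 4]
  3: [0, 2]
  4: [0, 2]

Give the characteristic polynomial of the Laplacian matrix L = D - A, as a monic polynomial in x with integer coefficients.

With the vertex order [0, 1, 2, 3, 4], the degrees are [3, 2, 3, 2, 2], giving D = diag(3, 2, 3, 2, 2) and L = D - A. The eigenvalues of L are [0, 2, 2, 3, 5]; the characteristic polynomial is the product of (x - lambda_i), which multiplies out to x^5 - 12x^4 + 51x^3 - 92x^2 + 60x. The coefficient of x^4 equals -trace(L) = -12, matching the sum of degrees. The largest eigenvalue, 5, is at most the vertex count 5.

x^5 - 12x^4 + 51x^3 - 92x^2 + 60x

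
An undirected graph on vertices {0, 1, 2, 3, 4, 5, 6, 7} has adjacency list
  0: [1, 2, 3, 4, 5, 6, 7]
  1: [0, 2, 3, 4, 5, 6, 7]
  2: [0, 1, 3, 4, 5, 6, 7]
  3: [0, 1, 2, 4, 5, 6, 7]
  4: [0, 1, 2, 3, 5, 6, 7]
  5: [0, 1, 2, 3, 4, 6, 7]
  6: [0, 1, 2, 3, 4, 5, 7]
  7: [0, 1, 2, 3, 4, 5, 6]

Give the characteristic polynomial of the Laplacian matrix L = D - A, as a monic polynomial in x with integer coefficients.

x^8 - 56x^7 + 1344x^6 - 17920x^5 + 143360x^4 - 688128x^3 + 1835008x^2 - 2097152x

Each diagonal entry of L is the vertex degree and each off-diagonal entry is -1 where an edge is present, 0 otherwise; in the order [0, 1, 2, 3, 4, 5, 6, 7] the diagonal is [7, 7, 7, 7, 7, 7, 7, 7]. The eigenvalues of L are [0, 8, 8, 8, 8, 8, 8, 8]; the characteristic polynomial is the product of (x - lambda_i), which multiplies out to x^8 - 56x^7 + 1344x^6 - 17920x^5 + 143360x^4 - 688128x^3 + 1835008x^2 - 2097152x. The constant term is 0 because L is singular (the all-ones vector lies in its kernel). By the matrix-tree theorem the graph has (1/8) * product of the nonzero eigenvalues = 262144 spanning trees. There is one zero in the spectrum, matching the 1 component.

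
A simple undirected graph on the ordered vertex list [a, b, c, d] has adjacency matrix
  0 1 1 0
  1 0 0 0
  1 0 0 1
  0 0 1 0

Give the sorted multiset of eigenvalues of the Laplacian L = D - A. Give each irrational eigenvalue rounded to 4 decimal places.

Reading degrees in the order [a, b, c, d] gives [2, 1, 2, 1]; set D = diag(2, 1, 2, 1) and form L = D - A. Diagonalising L (or applying a numerical eigensolver to the 4x4 matrix) gives the spectrum above.

[0, 0.5858, 2, 3.4142]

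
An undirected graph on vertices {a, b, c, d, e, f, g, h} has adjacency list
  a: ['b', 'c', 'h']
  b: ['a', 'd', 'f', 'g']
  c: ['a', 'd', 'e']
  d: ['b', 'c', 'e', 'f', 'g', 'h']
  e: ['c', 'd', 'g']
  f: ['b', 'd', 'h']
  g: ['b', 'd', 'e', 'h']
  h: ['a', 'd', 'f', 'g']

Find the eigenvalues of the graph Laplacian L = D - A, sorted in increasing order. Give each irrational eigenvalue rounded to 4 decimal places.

[0, 2, 2.4991, 3.4442, 4, 4.6955, 6.1404, 7.2208]

With the vertex order [a, b, c, d, e, f, g, h], the degrees are [3, 4, 3, 6, 3, 3, 4, 4], giving D = diag(3, 4, 3, 6, 3, 3, 4, 4) and L = D - A. Diagonalising L (or applying a numerical eigensolver to the 8x8 matrix) gives the spectrum above. The single zero eigenvalue shows the graph is connected. By the matrix-tree theorem the graph has (1/8) * product of the nonzero eigenvalues = 1792 spanning trees. There is one zero in the spectrum, matching the 1 component.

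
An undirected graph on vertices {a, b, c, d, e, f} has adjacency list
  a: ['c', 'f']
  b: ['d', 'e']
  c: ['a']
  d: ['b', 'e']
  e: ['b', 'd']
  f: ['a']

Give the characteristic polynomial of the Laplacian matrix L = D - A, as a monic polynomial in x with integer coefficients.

Each diagonal entry of L is the vertex degree and each off-diagonal entry is -1 where an edge is present, 0 otherwise; in the order [a, b, c, d, e, f] the diagonal is [2, 2, 1, 2, 2, 1]. Computing det(xI - L) by cofactor expansion (or equivalently via sum-over-permutations) gives x^6 - 10x^5 + 36x^4 - 54x^3 + 27x^2. The constant term is 0 because L is singular (the all-ones vector lies in its kernel). The eigenvalues sum to 10, which equals trace(L) = 2|E|.

x^6 - 10x^5 + 36x^4 - 54x^3 + 27x^2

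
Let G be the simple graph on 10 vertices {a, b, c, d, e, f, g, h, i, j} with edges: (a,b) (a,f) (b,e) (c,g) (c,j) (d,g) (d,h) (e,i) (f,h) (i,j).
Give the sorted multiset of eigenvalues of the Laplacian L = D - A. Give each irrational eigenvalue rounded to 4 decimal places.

[0, 0.3820, 0.3820, 1.3820, 1.3820, 2.6180, 2.6180, 3.6180, 3.6180, 4]

Reading degrees in the order [a, b, c, d, e, f, g, h, i, j] gives [2, 2, 2, 2, 2, 2, 2, 2, 2, 2]; set D = diag(2, 2, 2, 2, 2, 2, 2, 2, 2, 2) and form L = D - A. Since every row of L sums to 0, the all-ones vector is in the kernel and 0 is an eigenvalue. The eigenvalues sum to 20, which equals trace(L) = 2|E|.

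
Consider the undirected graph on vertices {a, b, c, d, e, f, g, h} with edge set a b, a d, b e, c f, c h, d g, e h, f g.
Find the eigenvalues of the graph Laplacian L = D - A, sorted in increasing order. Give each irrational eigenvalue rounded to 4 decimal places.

[0, 0.5858, 0.5858, 2, 2, 3.4142, 3.4142, 4]

Each diagonal entry of L is the vertex degree and each off-diagonal entry is -1 where an edge is present, 0 otherwise; in the order [a, b, c, d, e, f, g, h] the diagonal is [2, 2, 2, 2, 2, 2, 2, 2]. The multiplicity of 0 as a Laplacian eigenvalue equals the number of connected components. The single zero eigenvalue shows the graph is connected. The eigenvalues sum to 16, which equals trace(L) = 2|E|.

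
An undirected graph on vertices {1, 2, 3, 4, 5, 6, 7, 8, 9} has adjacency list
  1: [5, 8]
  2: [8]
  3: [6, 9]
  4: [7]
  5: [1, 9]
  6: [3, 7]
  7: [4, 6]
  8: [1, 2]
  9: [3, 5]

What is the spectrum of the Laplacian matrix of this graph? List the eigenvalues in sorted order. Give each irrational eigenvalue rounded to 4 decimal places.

[0, 0.1206, 0.4679, 1, 1.6527, 2.3473, 3, 3.5321, 3.8794]

Each diagonal entry of L is the vertex degree and each off-diagonal entry is -1 where an edge is present, 0 otherwise; in the order [1, 2, 3, 4, 5, 6, 7, 8, 9] the diagonal is [2, 1, 2, 1, 2, 2, 2, 2, 2]. Since every row of L sums to 0, the all-ones vector is in the kernel and 0 is an eigenvalue. The largest eigenvalue, 3.8794, is at most the vertex count 9. There is one zero in the spectrum, matching the 1 component.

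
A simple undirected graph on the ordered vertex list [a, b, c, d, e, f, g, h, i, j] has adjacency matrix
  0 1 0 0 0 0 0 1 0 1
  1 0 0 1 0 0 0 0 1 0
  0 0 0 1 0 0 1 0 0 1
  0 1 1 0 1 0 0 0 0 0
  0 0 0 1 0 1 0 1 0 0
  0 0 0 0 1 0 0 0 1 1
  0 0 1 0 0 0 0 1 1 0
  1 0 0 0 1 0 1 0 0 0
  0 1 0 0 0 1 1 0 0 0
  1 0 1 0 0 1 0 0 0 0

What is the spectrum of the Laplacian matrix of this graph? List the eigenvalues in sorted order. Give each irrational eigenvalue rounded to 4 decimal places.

[0, 2, 2, 2, 2, 2, 5, 5, 5, 5]

Each diagonal entry of L is the vertex degree and each off-diagonal entry is -1 where an edge is present, 0 otherwise; in the order [a, b, c, d, e, f, g, h, i, j] the diagonal is [3, 3, 3, 3, 3, 3, 3, 3, 3, 3]. L is symmetric positive semidefinite, so every eigenvalue is real and nonnegative. The single zero eigenvalue shows the graph is connected. The largest eigenvalue, 5, is at most the vertex count 10.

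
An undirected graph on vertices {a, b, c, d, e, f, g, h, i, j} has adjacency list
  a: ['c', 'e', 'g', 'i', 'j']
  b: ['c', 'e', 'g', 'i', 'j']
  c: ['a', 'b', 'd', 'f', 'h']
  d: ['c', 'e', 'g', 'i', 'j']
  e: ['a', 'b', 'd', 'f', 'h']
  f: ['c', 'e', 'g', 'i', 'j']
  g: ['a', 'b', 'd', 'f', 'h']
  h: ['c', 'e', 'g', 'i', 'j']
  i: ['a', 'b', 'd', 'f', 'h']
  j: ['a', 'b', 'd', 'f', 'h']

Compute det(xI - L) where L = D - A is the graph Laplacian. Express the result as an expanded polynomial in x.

Reading degrees in the order [a, b, c, d, e, f, g, h, i, j] gives [5, 5, 5, 5, 5, 5, 5, 5, 5, 5]; set D = diag(5, 5, 5, 5, 5, 5, 5, 5, 5, 5) and form L = D - A. The eigenvalues of L are [0, 5, 5, 5, 5, 5, 5, 5, 5, 10]; the characteristic polynomial is the product of (x - lambda_i), which multiplies out to x^10 - 50x^9 + 1100x^8 - 14000x^7 + 113750x^6 - 612500x^5 + 2187500x^4 - 5000000x^3 + 6640625x^2 - 3906250x. Since p(0) = det(-L) = 0, x divides p(x). By the matrix-tree theorem the graph has (1/10) * product of the nonzero eigenvalues = 390625 spanning trees. The eigenvalues sum to 50, which equals trace(L) = 2|E|.

x^10 - 50x^9 + 1100x^8 - 14000x^7 + 113750x^6 - 612500x^5 + 2187500x^4 - 5000000x^3 + 6640625x^2 - 3906250x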